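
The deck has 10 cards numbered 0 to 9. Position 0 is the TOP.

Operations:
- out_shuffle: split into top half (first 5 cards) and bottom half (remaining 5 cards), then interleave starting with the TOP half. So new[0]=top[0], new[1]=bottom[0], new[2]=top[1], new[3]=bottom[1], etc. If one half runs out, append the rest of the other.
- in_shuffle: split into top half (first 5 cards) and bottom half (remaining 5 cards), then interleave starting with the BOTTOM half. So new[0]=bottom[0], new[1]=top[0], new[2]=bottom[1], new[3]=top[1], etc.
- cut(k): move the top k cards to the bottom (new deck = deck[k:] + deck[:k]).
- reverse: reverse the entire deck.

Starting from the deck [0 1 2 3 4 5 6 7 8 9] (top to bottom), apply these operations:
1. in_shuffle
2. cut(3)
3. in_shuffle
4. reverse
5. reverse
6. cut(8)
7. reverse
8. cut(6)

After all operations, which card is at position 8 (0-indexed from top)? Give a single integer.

Answer: 7

Derivation:
After op 1 (in_shuffle): [5 0 6 1 7 2 8 3 9 4]
After op 2 (cut(3)): [1 7 2 8 3 9 4 5 0 6]
After op 3 (in_shuffle): [9 1 4 7 5 2 0 8 6 3]
After op 4 (reverse): [3 6 8 0 2 5 7 4 1 9]
After op 5 (reverse): [9 1 4 7 5 2 0 8 6 3]
After op 6 (cut(8)): [6 3 9 1 4 7 5 2 0 8]
After op 7 (reverse): [8 0 2 5 7 4 1 9 3 6]
After op 8 (cut(6)): [1 9 3 6 8 0 2 5 7 4]
Position 8: card 7.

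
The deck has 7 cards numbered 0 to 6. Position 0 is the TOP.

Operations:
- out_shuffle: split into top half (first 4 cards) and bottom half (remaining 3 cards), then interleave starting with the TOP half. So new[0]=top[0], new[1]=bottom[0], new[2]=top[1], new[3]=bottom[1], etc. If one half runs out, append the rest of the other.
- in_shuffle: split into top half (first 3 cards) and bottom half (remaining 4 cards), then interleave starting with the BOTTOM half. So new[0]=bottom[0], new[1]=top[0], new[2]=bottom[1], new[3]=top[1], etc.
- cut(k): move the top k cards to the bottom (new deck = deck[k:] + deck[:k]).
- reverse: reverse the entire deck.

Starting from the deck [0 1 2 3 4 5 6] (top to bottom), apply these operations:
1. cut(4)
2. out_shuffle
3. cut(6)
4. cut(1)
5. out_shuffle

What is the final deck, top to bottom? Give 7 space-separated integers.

Answer: 4 6 1 3 5 0 2

Derivation:
After op 1 (cut(4)): [4 5 6 0 1 2 3]
After op 2 (out_shuffle): [4 1 5 2 6 3 0]
After op 3 (cut(6)): [0 4 1 5 2 6 3]
After op 4 (cut(1)): [4 1 5 2 6 3 0]
After op 5 (out_shuffle): [4 6 1 3 5 0 2]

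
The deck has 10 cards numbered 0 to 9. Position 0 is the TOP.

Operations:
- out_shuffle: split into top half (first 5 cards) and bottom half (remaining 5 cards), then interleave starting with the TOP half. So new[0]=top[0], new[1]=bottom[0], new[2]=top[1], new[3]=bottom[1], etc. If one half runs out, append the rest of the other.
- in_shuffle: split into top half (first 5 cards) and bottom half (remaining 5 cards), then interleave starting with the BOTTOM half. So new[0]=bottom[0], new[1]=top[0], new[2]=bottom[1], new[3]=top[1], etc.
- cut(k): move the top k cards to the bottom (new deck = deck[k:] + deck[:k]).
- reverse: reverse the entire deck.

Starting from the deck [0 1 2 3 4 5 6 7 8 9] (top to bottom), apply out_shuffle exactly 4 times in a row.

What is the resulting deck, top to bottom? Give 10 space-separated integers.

After op 1 (out_shuffle): [0 5 1 6 2 7 3 8 4 9]
After op 2 (out_shuffle): [0 7 5 3 1 8 6 4 2 9]
After op 3 (out_shuffle): [0 8 7 6 5 4 3 2 1 9]
After op 4 (out_shuffle): [0 4 8 3 7 2 6 1 5 9]

Answer: 0 4 8 3 7 2 6 1 5 9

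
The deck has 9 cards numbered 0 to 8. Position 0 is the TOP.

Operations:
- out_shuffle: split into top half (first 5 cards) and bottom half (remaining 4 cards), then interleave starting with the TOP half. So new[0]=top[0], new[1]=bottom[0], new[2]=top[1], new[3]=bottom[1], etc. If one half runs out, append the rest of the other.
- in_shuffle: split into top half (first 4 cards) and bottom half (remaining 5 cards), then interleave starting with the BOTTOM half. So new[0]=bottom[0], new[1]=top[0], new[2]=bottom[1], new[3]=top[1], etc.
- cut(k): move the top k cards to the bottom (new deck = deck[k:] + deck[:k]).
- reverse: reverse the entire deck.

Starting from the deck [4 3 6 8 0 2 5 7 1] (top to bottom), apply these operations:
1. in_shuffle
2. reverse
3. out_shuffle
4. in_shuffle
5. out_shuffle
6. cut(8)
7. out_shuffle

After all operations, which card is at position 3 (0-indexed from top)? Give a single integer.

After op 1 (in_shuffle): [0 4 2 3 5 6 7 8 1]
After op 2 (reverse): [1 8 7 6 5 3 2 4 0]
After op 3 (out_shuffle): [1 3 8 2 7 4 6 0 5]
After op 4 (in_shuffle): [7 1 4 3 6 8 0 2 5]
After op 5 (out_shuffle): [7 8 1 0 4 2 3 5 6]
After op 6 (cut(8)): [6 7 8 1 0 4 2 3 5]
After op 7 (out_shuffle): [6 4 7 2 8 3 1 5 0]
Position 3: card 2.

Answer: 2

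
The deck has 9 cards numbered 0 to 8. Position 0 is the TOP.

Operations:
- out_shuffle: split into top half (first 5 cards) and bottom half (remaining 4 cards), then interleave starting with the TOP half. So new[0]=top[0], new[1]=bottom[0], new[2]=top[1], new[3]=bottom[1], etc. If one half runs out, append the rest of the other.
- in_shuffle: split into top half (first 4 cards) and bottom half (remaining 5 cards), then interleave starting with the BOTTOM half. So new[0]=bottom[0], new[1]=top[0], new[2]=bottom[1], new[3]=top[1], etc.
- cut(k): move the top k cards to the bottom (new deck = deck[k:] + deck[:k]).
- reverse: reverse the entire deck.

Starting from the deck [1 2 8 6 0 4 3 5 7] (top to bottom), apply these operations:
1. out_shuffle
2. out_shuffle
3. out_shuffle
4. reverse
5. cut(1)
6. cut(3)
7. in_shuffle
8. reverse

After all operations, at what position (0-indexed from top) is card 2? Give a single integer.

After op 1 (out_shuffle): [1 4 2 3 8 5 6 7 0]
After op 2 (out_shuffle): [1 5 4 6 2 7 3 0 8]
After op 3 (out_shuffle): [1 7 5 3 4 0 6 8 2]
After op 4 (reverse): [2 8 6 0 4 3 5 7 1]
After op 5 (cut(1)): [8 6 0 4 3 5 7 1 2]
After op 6 (cut(3)): [4 3 5 7 1 2 8 6 0]
After op 7 (in_shuffle): [1 4 2 3 8 5 6 7 0]
After op 8 (reverse): [0 7 6 5 8 3 2 4 1]
Card 2 is at position 6.

Answer: 6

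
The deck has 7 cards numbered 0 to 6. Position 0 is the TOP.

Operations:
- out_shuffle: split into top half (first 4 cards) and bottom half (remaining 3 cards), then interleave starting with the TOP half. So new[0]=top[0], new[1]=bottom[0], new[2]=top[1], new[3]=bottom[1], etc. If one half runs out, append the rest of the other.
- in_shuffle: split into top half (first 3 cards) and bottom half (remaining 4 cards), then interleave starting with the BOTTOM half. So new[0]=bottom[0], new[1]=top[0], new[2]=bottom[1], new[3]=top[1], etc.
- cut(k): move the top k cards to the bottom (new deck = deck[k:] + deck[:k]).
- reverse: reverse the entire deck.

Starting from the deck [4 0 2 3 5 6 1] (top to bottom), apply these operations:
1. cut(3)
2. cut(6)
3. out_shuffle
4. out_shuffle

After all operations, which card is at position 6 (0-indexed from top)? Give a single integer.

After op 1 (cut(3)): [3 5 6 1 4 0 2]
After op 2 (cut(6)): [2 3 5 6 1 4 0]
After op 3 (out_shuffle): [2 1 3 4 5 0 6]
After op 4 (out_shuffle): [2 5 1 0 3 6 4]
Position 6: card 4.

Answer: 4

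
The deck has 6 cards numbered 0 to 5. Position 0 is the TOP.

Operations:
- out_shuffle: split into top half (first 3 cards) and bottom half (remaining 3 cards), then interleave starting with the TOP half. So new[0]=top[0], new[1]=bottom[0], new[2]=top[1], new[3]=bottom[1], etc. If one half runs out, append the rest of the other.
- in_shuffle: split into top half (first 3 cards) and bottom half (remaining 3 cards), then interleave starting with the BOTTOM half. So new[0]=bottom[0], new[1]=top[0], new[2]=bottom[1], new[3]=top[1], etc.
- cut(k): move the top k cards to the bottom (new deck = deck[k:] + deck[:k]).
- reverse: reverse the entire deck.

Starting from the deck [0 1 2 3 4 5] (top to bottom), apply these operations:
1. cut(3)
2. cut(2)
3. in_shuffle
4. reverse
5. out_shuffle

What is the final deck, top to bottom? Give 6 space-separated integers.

Answer: 1 3 4 5 0 2

Derivation:
After op 1 (cut(3)): [3 4 5 0 1 2]
After op 2 (cut(2)): [5 0 1 2 3 4]
After op 3 (in_shuffle): [2 5 3 0 4 1]
After op 4 (reverse): [1 4 0 3 5 2]
After op 5 (out_shuffle): [1 3 4 5 0 2]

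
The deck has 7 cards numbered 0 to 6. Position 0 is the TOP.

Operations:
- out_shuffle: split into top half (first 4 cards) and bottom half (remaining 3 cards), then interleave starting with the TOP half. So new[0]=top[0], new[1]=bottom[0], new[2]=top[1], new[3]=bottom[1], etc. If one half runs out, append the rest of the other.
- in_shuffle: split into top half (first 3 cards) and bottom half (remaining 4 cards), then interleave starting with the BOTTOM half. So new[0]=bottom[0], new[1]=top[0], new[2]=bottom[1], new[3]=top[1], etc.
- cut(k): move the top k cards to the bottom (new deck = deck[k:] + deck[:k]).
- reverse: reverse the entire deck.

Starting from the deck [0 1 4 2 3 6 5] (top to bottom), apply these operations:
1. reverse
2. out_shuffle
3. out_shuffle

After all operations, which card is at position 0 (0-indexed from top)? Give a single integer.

Answer: 5

Derivation:
After op 1 (reverse): [5 6 3 2 4 1 0]
After op 2 (out_shuffle): [5 4 6 1 3 0 2]
After op 3 (out_shuffle): [5 3 4 0 6 2 1]
Position 0: card 5.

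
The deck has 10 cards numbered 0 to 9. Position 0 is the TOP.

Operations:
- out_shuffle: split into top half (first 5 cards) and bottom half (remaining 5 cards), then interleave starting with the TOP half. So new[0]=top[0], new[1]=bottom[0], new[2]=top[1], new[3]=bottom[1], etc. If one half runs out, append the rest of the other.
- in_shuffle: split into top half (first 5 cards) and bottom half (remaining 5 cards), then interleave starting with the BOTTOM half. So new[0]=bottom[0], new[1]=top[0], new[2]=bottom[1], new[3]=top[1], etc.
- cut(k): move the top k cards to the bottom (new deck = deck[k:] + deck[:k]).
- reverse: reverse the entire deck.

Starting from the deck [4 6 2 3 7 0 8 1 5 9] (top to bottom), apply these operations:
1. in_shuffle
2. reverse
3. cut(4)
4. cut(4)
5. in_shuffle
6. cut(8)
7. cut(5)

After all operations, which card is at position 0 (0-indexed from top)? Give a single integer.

After op 1 (in_shuffle): [0 4 8 6 1 2 5 3 9 7]
After op 2 (reverse): [7 9 3 5 2 1 6 8 4 0]
After op 3 (cut(4)): [2 1 6 8 4 0 7 9 3 5]
After op 4 (cut(4)): [4 0 7 9 3 5 2 1 6 8]
After op 5 (in_shuffle): [5 4 2 0 1 7 6 9 8 3]
After op 6 (cut(8)): [8 3 5 4 2 0 1 7 6 9]
After op 7 (cut(5)): [0 1 7 6 9 8 3 5 4 2]
Position 0: card 0.

Answer: 0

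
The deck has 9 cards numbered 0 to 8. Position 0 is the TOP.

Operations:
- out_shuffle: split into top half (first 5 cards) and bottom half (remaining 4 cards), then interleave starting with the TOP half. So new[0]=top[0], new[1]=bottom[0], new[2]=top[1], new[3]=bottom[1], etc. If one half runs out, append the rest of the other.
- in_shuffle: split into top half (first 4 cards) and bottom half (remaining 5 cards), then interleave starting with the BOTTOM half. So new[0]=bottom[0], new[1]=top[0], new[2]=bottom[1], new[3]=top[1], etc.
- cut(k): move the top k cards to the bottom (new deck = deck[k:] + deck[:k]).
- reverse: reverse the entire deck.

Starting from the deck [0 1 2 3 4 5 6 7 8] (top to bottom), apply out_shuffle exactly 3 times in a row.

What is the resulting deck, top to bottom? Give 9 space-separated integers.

Answer: 0 8 7 6 5 4 3 2 1

Derivation:
After op 1 (out_shuffle): [0 5 1 6 2 7 3 8 4]
After op 2 (out_shuffle): [0 7 5 3 1 8 6 4 2]
After op 3 (out_shuffle): [0 8 7 6 5 4 3 2 1]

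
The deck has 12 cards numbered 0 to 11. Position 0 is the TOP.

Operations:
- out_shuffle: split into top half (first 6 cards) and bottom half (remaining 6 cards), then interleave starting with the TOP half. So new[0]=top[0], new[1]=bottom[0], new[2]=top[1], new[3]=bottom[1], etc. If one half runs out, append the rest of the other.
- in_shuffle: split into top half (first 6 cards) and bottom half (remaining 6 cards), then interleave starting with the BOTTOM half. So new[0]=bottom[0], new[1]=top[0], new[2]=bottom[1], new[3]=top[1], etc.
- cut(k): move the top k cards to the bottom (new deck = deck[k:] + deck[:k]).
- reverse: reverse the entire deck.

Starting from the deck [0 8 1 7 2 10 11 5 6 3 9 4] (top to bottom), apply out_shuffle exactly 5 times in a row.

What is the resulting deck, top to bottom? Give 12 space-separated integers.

Answer: 0 9 3 6 5 11 10 2 7 1 8 4

Derivation:
After op 1 (out_shuffle): [0 11 8 5 1 6 7 3 2 9 10 4]
After op 2 (out_shuffle): [0 7 11 3 8 2 5 9 1 10 6 4]
After op 3 (out_shuffle): [0 5 7 9 11 1 3 10 8 6 2 4]
After op 4 (out_shuffle): [0 3 5 10 7 8 9 6 11 2 1 4]
After op 5 (out_shuffle): [0 9 3 6 5 11 10 2 7 1 8 4]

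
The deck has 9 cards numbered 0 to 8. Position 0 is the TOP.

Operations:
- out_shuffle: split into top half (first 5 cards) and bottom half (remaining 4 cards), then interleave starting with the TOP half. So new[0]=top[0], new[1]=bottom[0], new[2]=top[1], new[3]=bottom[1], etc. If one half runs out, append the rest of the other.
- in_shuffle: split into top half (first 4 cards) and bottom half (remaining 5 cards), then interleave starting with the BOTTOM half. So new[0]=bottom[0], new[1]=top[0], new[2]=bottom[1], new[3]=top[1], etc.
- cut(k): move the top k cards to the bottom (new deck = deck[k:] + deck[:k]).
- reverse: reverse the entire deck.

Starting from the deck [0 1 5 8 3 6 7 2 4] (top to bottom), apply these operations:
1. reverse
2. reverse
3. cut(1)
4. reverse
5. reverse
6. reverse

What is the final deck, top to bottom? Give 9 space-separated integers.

Answer: 0 4 2 7 6 3 8 5 1

Derivation:
After op 1 (reverse): [4 2 7 6 3 8 5 1 0]
After op 2 (reverse): [0 1 5 8 3 6 7 2 4]
After op 3 (cut(1)): [1 5 8 3 6 7 2 4 0]
After op 4 (reverse): [0 4 2 7 6 3 8 5 1]
After op 5 (reverse): [1 5 8 3 6 7 2 4 0]
After op 6 (reverse): [0 4 2 7 6 3 8 5 1]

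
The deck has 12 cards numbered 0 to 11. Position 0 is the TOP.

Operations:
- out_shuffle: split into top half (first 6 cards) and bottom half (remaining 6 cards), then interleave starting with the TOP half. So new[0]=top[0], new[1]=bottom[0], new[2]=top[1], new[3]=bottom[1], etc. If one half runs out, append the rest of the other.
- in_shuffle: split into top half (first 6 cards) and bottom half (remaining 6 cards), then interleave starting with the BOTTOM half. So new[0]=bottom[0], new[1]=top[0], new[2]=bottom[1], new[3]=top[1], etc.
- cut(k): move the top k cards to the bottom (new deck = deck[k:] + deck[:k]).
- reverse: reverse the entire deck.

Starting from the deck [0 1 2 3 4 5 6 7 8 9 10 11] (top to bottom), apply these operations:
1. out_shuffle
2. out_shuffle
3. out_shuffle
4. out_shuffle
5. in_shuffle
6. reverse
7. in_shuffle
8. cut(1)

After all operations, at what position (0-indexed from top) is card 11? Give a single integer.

After op 1 (out_shuffle): [0 6 1 7 2 8 3 9 4 10 5 11]
After op 2 (out_shuffle): [0 3 6 9 1 4 7 10 2 5 8 11]
After op 3 (out_shuffle): [0 7 3 10 6 2 9 5 1 8 4 11]
After op 4 (out_shuffle): [0 9 7 5 3 1 10 8 6 4 2 11]
After op 5 (in_shuffle): [10 0 8 9 6 7 4 5 2 3 11 1]
After op 6 (reverse): [1 11 3 2 5 4 7 6 9 8 0 10]
After op 7 (in_shuffle): [7 1 6 11 9 3 8 2 0 5 10 4]
After op 8 (cut(1)): [1 6 11 9 3 8 2 0 5 10 4 7]
Card 11 is at position 2.

Answer: 2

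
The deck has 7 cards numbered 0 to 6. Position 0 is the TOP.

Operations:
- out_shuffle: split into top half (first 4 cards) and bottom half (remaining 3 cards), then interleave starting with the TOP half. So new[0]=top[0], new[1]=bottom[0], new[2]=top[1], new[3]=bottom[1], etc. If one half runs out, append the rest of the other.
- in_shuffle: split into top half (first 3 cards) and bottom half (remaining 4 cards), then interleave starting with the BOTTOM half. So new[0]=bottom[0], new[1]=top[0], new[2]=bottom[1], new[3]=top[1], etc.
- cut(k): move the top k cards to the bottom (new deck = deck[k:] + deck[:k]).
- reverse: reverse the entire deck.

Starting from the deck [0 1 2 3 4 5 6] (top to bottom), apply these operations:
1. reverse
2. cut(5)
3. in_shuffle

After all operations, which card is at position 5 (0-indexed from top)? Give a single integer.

Answer: 6

Derivation:
After op 1 (reverse): [6 5 4 3 2 1 0]
After op 2 (cut(5)): [1 0 6 5 4 3 2]
After op 3 (in_shuffle): [5 1 4 0 3 6 2]
Position 5: card 6.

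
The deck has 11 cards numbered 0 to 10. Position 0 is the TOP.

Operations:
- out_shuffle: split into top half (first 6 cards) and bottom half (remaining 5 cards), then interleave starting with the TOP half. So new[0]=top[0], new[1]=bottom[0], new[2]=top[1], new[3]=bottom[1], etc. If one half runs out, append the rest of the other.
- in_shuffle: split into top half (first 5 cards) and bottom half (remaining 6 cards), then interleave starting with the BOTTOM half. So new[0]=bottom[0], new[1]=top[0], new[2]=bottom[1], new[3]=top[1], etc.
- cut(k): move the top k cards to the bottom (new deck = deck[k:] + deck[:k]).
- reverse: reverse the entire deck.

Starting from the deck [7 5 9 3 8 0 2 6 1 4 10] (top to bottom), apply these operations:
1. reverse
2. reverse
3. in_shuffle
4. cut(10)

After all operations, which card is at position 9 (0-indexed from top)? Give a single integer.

Answer: 4

Derivation:
After op 1 (reverse): [10 4 1 6 2 0 8 3 9 5 7]
After op 2 (reverse): [7 5 9 3 8 0 2 6 1 4 10]
After op 3 (in_shuffle): [0 7 2 5 6 9 1 3 4 8 10]
After op 4 (cut(10)): [10 0 7 2 5 6 9 1 3 4 8]
Position 9: card 4.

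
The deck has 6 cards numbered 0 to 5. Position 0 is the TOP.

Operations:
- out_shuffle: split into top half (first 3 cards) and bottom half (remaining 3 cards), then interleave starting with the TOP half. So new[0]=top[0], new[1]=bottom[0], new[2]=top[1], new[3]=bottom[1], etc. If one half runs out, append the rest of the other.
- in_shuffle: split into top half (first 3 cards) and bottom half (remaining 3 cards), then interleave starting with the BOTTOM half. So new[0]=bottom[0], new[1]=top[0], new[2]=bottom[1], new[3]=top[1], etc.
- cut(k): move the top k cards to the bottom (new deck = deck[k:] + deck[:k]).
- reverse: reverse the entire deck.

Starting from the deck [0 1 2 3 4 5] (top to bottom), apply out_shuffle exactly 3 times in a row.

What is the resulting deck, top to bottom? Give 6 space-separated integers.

Answer: 0 2 4 1 3 5

Derivation:
After op 1 (out_shuffle): [0 3 1 4 2 5]
After op 2 (out_shuffle): [0 4 3 2 1 5]
After op 3 (out_shuffle): [0 2 4 1 3 5]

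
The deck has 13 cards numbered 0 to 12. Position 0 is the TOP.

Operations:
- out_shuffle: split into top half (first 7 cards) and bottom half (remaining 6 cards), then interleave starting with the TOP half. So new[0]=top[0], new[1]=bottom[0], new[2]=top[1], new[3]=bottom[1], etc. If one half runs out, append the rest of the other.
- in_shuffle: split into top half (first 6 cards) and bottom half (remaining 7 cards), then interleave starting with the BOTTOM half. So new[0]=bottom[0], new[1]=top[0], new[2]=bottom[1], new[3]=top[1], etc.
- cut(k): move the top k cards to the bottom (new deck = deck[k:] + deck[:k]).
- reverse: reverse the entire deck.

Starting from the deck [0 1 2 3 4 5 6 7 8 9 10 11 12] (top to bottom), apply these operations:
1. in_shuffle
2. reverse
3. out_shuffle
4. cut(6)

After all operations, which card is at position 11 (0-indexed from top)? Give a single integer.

After op 1 (in_shuffle): [6 0 7 1 8 2 9 3 10 4 11 5 12]
After op 2 (reverse): [12 5 11 4 10 3 9 2 8 1 7 0 6]
After op 3 (out_shuffle): [12 2 5 8 11 1 4 7 10 0 3 6 9]
After op 4 (cut(6)): [4 7 10 0 3 6 9 12 2 5 8 11 1]
Position 11: card 11.

Answer: 11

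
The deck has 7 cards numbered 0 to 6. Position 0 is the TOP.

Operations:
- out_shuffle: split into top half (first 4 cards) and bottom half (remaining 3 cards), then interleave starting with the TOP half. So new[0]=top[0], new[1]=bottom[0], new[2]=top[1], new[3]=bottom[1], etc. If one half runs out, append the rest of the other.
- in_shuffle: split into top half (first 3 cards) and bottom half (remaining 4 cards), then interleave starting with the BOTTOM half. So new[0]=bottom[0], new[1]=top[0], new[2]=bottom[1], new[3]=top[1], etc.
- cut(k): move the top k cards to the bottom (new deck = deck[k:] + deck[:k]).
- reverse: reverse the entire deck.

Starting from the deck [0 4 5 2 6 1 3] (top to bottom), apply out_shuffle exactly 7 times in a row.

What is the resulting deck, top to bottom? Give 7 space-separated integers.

Answer: 0 6 4 1 5 3 2

Derivation:
After op 1 (out_shuffle): [0 6 4 1 5 3 2]
After op 2 (out_shuffle): [0 5 6 3 4 2 1]
After op 3 (out_shuffle): [0 4 5 2 6 1 3]
After op 4 (out_shuffle): [0 6 4 1 5 3 2]
After op 5 (out_shuffle): [0 5 6 3 4 2 1]
After op 6 (out_shuffle): [0 4 5 2 6 1 3]
After op 7 (out_shuffle): [0 6 4 1 5 3 2]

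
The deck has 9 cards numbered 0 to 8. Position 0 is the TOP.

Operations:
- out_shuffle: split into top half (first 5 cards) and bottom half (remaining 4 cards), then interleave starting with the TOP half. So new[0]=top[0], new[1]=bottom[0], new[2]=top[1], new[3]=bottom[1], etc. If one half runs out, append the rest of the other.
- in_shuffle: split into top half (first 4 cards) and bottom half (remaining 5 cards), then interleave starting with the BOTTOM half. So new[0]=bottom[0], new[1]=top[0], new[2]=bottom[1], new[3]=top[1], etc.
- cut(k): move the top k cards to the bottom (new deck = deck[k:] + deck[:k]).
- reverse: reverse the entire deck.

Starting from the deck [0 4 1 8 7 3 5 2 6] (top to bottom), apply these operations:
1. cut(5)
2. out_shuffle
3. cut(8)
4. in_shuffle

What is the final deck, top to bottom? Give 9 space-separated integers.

After op 1 (cut(5)): [3 5 2 6 0 4 1 8 7]
After op 2 (out_shuffle): [3 4 5 1 2 8 6 7 0]
After op 3 (cut(8)): [0 3 4 5 1 2 8 6 7]
After op 4 (in_shuffle): [1 0 2 3 8 4 6 5 7]

Answer: 1 0 2 3 8 4 6 5 7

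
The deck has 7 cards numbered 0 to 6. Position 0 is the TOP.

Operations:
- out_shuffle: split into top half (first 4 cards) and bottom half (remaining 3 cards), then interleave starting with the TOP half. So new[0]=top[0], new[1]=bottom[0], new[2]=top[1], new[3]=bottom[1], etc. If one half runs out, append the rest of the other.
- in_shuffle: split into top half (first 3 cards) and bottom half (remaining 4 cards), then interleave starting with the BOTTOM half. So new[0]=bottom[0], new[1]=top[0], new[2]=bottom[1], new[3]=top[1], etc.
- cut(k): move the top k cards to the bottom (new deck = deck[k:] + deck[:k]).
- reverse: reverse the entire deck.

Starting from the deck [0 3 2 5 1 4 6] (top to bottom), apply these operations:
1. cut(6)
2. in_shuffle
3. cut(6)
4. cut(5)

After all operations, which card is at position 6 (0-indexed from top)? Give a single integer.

Answer: 0

Derivation:
After op 1 (cut(6)): [6 0 3 2 5 1 4]
After op 2 (in_shuffle): [2 6 5 0 1 3 4]
After op 3 (cut(6)): [4 2 6 5 0 1 3]
After op 4 (cut(5)): [1 3 4 2 6 5 0]
Position 6: card 0.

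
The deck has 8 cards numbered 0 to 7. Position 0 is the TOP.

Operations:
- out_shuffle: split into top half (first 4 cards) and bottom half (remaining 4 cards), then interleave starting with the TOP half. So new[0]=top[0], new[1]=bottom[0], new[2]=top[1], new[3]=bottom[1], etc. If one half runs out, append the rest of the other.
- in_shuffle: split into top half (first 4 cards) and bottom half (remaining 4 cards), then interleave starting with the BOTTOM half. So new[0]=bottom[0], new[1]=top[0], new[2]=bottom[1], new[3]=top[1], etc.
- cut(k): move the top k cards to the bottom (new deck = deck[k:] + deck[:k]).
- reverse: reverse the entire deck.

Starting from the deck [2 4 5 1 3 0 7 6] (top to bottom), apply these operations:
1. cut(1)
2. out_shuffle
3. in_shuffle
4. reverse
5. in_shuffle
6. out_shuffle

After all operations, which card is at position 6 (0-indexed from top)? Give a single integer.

Answer: 2

Derivation:
After op 1 (cut(1)): [4 5 1 3 0 7 6 2]
After op 2 (out_shuffle): [4 0 5 7 1 6 3 2]
After op 3 (in_shuffle): [1 4 6 0 3 5 2 7]
After op 4 (reverse): [7 2 5 3 0 6 4 1]
After op 5 (in_shuffle): [0 7 6 2 4 5 1 3]
After op 6 (out_shuffle): [0 4 7 5 6 1 2 3]
Position 6: card 2.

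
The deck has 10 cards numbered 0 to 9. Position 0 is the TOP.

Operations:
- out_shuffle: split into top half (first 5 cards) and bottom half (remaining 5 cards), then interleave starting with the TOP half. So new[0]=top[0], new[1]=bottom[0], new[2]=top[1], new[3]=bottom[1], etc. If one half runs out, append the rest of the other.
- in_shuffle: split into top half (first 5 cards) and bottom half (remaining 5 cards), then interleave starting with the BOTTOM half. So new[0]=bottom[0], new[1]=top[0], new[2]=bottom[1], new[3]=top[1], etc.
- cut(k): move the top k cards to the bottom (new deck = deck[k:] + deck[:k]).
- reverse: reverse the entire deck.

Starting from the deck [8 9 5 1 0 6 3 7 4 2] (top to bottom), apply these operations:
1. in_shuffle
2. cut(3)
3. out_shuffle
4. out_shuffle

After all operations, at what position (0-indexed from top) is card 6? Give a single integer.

Answer: 1

Derivation:
After op 1 (in_shuffle): [6 8 3 9 7 5 4 1 2 0]
After op 2 (cut(3)): [9 7 5 4 1 2 0 6 8 3]
After op 3 (out_shuffle): [9 2 7 0 5 6 4 8 1 3]
After op 4 (out_shuffle): [9 6 2 4 7 8 0 1 5 3]
Card 6 is at position 1.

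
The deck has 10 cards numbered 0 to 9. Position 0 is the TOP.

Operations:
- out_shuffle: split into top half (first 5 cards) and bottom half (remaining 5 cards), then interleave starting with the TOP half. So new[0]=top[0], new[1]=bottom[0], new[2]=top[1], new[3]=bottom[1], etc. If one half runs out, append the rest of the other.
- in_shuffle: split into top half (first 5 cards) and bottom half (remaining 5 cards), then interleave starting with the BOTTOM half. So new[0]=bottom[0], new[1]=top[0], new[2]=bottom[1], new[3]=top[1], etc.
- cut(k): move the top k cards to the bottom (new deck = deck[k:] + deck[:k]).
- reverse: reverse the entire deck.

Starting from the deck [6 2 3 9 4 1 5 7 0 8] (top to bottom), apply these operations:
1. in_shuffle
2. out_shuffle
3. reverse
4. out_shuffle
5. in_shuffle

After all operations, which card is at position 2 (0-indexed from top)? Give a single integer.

After op 1 (in_shuffle): [1 6 5 2 7 3 0 9 8 4]
After op 2 (out_shuffle): [1 3 6 0 5 9 2 8 7 4]
After op 3 (reverse): [4 7 8 2 9 5 0 6 3 1]
After op 4 (out_shuffle): [4 5 7 0 8 6 2 3 9 1]
After op 5 (in_shuffle): [6 4 2 5 3 7 9 0 1 8]
Position 2: card 2.

Answer: 2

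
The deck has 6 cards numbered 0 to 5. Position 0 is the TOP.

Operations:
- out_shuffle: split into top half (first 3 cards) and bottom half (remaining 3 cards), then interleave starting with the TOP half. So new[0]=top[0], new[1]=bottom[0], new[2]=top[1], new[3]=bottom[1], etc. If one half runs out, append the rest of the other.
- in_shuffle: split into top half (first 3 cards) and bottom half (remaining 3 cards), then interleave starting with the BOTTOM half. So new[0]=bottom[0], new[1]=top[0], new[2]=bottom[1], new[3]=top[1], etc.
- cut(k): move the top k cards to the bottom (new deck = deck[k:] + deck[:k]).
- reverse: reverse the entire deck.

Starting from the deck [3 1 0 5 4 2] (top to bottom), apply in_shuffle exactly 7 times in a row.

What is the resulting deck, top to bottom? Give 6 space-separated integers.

Answer: 5 3 4 1 2 0

Derivation:
After op 1 (in_shuffle): [5 3 4 1 2 0]
After op 2 (in_shuffle): [1 5 2 3 0 4]
After op 3 (in_shuffle): [3 1 0 5 4 2]
After op 4 (in_shuffle): [5 3 4 1 2 0]
After op 5 (in_shuffle): [1 5 2 3 0 4]
After op 6 (in_shuffle): [3 1 0 5 4 2]
After op 7 (in_shuffle): [5 3 4 1 2 0]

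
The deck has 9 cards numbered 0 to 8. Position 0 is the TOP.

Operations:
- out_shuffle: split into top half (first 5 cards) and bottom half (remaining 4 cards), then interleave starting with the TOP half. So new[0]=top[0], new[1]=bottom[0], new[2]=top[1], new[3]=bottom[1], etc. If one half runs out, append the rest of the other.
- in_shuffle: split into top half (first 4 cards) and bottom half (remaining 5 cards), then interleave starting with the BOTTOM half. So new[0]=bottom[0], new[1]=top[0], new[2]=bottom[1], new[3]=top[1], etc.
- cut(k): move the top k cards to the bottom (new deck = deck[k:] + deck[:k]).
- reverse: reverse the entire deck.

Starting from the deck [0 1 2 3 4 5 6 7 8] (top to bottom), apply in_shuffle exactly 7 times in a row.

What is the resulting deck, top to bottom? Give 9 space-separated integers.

After op 1 (in_shuffle): [4 0 5 1 6 2 7 3 8]
After op 2 (in_shuffle): [6 4 2 0 7 5 3 1 8]
After op 3 (in_shuffle): [7 6 5 4 3 2 1 0 8]
After op 4 (in_shuffle): [3 7 2 6 1 5 0 4 8]
After op 5 (in_shuffle): [1 3 5 7 0 2 4 6 8]
After op 6 (in_shuffle): [0 1 2 3 4 5 6 7 8]
After op 7 (in_shuffle): [4 0 5 1 6 2 7 3 8]

Answer: 4 0 5 1 6 2 7 3 8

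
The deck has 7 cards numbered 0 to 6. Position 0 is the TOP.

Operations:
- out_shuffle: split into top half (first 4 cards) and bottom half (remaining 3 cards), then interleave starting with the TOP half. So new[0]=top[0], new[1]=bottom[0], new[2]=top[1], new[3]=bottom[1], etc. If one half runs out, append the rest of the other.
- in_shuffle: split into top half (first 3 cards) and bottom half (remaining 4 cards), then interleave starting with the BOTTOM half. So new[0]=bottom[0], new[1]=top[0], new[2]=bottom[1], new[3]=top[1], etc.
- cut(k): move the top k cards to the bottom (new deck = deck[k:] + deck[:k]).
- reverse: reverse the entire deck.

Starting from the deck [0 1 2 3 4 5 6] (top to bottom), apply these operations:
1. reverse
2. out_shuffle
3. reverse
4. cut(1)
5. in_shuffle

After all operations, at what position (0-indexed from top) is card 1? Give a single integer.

After op 1 (reverse): [6 5 4 3 2 1 0]
After op 2 (out_shuffle): [6 2 5 1 4 0 3]
After op 3 (reverse): [3 0 4 1 5 2 6]
After op 4 (cut(1)): [0 4 1 5 2 6 3]
After op 5 (in_shuffle): [5 0 2 4 6 1 3]
Card 1 is at position 5.

Answer: 5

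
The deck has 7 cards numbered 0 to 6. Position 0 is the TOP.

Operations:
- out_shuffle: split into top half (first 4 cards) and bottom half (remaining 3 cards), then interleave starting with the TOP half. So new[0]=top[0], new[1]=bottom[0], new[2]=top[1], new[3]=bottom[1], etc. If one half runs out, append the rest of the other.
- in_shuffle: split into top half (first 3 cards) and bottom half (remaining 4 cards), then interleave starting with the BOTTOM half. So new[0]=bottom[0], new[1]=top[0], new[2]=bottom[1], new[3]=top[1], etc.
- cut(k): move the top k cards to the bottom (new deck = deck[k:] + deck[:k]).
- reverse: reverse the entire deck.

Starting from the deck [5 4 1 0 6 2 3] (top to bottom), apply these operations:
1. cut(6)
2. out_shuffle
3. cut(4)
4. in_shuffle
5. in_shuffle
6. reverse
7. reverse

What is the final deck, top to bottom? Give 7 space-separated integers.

Answer: 2 3 5 4 1 0 6

Derivation:
After op 1 (cut(6)): [3 5 4 1 0 6 2]
After op 2 (out_shuffle): [3 0 5 6 4 2 1]
After op 3 (cut(4)): [4 2 1 3 0 5 6]
After op 4 (in_shuffle): [3 4 0 2 5 1 6]
After op 5 (in_shuffle): [2 3 5 4 1 0 6]
After op 6 (reverse): [6 0 1 4 5 3 2]
After op 7 (reverse): [2 3 5 4 1 0 6]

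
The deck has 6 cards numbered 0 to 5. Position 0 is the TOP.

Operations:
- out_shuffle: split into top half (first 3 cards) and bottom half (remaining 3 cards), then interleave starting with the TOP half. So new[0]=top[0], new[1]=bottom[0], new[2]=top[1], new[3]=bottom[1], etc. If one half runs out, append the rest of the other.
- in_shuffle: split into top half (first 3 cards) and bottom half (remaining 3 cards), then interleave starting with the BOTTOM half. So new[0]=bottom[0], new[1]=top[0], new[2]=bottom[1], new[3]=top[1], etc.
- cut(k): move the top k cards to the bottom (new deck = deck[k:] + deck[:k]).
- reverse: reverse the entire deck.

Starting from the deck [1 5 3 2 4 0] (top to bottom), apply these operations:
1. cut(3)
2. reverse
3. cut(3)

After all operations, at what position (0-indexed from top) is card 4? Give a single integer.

After op 1 (cut(3)): [2 4 0 1 5 3]
After op 2 (reverse): [3 5 1 0 4 2]
After op 3 (cut(3)): [0 4 2 3 5 1]
Card 4 is at position 1.

Answer: 1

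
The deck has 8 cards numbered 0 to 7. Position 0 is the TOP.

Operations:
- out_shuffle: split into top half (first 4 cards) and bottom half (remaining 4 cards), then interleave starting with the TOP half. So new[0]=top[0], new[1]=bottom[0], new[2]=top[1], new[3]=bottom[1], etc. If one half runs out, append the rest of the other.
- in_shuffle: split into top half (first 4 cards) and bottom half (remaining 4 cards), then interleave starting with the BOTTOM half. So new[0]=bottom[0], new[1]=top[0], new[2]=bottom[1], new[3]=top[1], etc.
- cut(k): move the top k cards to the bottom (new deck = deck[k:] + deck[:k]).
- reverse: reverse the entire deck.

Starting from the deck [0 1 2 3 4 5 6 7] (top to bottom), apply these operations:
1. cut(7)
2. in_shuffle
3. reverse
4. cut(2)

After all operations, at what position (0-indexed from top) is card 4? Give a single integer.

Answer: 3

Derivation:
After op 1 (cut(7)): [7 0 1 2 3 4 5 6]
After op 2 (in_shuffle): [3 7 4 0 5 1 6 2]
After op 3 (reverse): [2 6 1 5 0 4 7 3]
After op 4 (cut(2)): [1 5 0 4 7 3 2 6]
Card 4 is at position 3.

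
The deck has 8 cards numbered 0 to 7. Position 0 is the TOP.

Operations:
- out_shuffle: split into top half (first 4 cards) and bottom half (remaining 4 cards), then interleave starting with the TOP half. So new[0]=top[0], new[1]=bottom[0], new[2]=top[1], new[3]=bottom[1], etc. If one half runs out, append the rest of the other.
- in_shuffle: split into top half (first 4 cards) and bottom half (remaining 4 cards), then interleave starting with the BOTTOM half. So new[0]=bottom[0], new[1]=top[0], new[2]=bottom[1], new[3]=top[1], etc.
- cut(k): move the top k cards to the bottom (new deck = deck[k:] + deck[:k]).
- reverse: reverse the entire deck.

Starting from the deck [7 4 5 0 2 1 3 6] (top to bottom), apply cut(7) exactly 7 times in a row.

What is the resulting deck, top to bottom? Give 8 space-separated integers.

After op 1 (cut(7)): [6 7 4 5 0 2 1 3]
After op 2 (cut(7)): [3 6 7 4 5 0 2 1]
After op 3 (cut(7)): [1 3 6 7 4 5 0 2]
After op 4 (cut(7)): [2 1 3 6 7 4 5 0]
After op 5 (cut(7)): [0 2 1 3 6 7 4 5]
After op 6 (cut(7)): [5 0 2 1 3 6 7 4]
After op 7 (cut(7)): [4 5 0 2 1 3 6 7]

Answer: 4 5 0 2 1 3 6 7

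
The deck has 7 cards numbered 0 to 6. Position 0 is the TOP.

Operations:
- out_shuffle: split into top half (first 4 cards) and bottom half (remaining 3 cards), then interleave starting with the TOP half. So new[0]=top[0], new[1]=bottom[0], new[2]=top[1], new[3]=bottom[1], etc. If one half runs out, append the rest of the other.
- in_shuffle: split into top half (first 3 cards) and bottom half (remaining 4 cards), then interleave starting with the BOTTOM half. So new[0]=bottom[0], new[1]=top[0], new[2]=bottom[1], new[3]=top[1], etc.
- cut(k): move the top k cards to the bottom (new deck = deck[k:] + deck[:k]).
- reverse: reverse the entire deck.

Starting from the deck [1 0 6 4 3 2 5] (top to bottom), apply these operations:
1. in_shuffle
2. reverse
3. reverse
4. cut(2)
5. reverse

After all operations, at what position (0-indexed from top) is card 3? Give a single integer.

After op 1 (in_shuffle): [4 1 3 0 2 6 5]
After op 2 (reverse): [5 6 2 0 3 1 4]
After op 3 (reverse): [4 1 3 0 2 6 5]
After op 4 (cut(2)): [3 0 2 6 5 4 1]
After op 5 (reverse): [1 4 5 6 2 0 3]
Card 3 is at position 6.

Answer: 6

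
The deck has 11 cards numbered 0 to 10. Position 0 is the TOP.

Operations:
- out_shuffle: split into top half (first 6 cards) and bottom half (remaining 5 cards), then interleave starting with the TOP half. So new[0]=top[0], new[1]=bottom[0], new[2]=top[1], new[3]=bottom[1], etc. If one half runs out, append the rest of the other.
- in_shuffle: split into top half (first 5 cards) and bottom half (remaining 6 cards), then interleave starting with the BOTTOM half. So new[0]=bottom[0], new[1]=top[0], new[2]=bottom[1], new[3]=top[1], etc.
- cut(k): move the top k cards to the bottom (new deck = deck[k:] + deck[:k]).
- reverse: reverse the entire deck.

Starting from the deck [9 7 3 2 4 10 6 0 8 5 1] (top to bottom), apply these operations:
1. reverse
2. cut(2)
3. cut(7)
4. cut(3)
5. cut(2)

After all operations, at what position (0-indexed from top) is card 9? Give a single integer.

After op 1 (reverse): [1 5 8 0 6 10 4 2 3 7 9]
After op 2 (cut(2)): [8 0 6 10 4 2 3 7 9 1 5]
After op 3 (cut(7)): [7 9 1 5 8 0 6 10 4 2 3]
After op 4 (cut(3)): [5 8 0 6 10 4 2 3 7 9 1]
After op 5 (cut(2)): [0 6 10 4 2 3 7 9 1 5 8]
Card 9 is at position 7.

Answer: 7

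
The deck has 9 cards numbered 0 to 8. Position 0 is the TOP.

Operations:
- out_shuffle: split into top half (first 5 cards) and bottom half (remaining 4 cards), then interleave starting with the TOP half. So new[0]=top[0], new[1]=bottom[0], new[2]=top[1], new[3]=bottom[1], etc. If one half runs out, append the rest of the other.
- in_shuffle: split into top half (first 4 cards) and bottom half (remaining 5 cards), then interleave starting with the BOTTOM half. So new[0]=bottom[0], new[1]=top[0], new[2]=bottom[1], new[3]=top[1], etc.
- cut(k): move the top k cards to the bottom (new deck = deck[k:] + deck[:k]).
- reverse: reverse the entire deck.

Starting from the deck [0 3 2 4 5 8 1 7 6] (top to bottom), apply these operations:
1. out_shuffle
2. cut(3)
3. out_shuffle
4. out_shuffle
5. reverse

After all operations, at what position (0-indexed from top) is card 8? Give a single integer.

Answer: 7

Derivation:
After op 1 (out_shuffle): [0 8 3 1 2 7 4 6 5]
After op 2 (cut(3)): [1 2 7 4 6 5 0 8 3]
After op 3 (out_shuffle): [1 5 2 0 7 8 4 3 6]
After op 4 (out_shuffle): [1 8 5 4 2 3 0 6 7]
After op 5 (reverse): [7 6 0 3 2 4 5 8 1]
Card 8 is at position 7.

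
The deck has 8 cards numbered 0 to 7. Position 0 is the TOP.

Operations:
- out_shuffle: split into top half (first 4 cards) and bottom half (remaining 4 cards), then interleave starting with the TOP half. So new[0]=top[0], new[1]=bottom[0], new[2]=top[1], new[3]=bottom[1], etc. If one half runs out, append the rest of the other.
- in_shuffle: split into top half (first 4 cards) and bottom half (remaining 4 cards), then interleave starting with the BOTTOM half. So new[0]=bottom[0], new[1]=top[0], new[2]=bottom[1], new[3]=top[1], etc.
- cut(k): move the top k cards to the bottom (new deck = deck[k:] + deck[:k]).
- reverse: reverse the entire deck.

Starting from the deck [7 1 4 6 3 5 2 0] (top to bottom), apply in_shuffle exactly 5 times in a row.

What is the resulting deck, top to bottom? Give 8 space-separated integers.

Answer: 1 6 5 0 7 4 3 2

Derivation:
After op 1 (in_shuffle): [3 7 5 1 2 4 0 6]
After op 2 (in_shuffle): [2 3 4 7 0 5 6 1]
After op 3 (in_shuffle): [0 2 5 3 6 4 1 7]
After op 4 (in_shuffle): [6 0 4 2 1 5 7 3]
After op 5 (in_shuffle): [1 6 5 0 7 4 3 2]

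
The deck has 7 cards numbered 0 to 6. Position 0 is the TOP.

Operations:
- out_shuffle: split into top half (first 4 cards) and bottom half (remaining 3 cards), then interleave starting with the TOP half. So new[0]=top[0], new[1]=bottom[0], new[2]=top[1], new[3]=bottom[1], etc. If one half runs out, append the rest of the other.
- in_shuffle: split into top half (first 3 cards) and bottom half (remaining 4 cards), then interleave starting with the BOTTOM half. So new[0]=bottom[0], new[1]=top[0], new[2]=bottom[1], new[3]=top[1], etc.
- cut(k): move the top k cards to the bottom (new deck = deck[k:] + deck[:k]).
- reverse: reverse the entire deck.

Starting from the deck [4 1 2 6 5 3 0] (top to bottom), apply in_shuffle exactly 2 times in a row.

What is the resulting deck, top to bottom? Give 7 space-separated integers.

Answer: 1 6 3 4 2 5 0

Derivation:
After op 1 (in_shuffle): [6 4 5 1 3 2 0]
After op 2 (in_shuffle): [1 6 3 4 2 5 0]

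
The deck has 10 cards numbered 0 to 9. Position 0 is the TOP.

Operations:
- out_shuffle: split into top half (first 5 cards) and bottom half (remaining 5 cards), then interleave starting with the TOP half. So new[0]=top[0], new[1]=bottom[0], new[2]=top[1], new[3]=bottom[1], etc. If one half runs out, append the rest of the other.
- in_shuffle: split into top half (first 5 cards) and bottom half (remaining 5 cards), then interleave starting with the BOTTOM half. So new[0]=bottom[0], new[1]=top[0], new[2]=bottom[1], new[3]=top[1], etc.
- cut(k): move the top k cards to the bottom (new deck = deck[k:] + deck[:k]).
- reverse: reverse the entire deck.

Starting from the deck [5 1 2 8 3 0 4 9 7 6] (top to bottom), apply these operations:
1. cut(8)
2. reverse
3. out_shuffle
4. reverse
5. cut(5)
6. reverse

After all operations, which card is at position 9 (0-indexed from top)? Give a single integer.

Answer: 0

Derivation:
After op 1 (cut(8)): [7 6 5 1 2 8 3 0 4 9]
After op 2 (reverse): [9 4 0 3 8 2 1 5 6 7]
After op 3 (out_shuffle): [9 2 4 1 0 5 3 6 8 7]
After op 4 (reverse): [7 8 6 3 5 0 1 4 2 9]
After op 5 (cut(5)): [0 1 4 2 9 7 8 6 3 5]
After op 6 (reverse): [5 3 6 8 7 9 2 4 1 0]
Position 9: card 0.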